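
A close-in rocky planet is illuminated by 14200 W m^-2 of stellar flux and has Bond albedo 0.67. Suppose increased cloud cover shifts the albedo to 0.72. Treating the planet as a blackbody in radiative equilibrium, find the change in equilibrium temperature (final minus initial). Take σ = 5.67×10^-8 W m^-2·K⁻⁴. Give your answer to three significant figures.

With α = 0.67, T₁ = 379.1 K.
Final:   T₂ = [S(1−0.72)/(4σ)]^(1/4) = 363.9 K.
Change: 363.9 − 379.1 = -15.26 K.

-15.3 K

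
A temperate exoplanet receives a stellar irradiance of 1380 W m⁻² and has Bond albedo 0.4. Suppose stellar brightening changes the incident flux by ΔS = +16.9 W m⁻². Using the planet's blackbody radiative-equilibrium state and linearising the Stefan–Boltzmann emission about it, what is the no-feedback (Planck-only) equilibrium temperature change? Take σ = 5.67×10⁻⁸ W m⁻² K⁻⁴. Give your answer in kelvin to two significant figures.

0.75 kelvin

The baseline emission temperature is T_e = 245.8 K.
Only a fraction (1−α) is absorbed and it's spread over 4πR², so ΔF = (1−α)ΔS/4 = 2.535 W m⁻².
Planck response: λ_P = 4σT_e³ = 4·5.67×10⁻⁸·(245.8)³ = 3.368 W m⁻²/K.
ΔT₀ = ΔF/λ_P = 2.535/3.368 = 0.753 K.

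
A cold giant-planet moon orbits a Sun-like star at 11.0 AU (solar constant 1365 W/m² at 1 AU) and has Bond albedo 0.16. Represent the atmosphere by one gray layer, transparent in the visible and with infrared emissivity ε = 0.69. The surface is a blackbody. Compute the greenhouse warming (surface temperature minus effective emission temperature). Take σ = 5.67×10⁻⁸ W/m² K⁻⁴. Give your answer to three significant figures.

8.97 K

Flux at the orbit: S = 1365/(11.0)² = 11.28 W/m².
At the top of the atmosphere, σT_e⁴ = S(1−α)/4 = 2.369 W/m², giving T_e = 80.40 K.
Surface balance with a leaky layer gives σT_s⁴ = σT_e⁴·2/(2−ε), so T_s = T_e·[2/(2−0.69)]^(1/4) = 89.37 K.
Greenhouse warming: T_s − T_e = 8.971 K.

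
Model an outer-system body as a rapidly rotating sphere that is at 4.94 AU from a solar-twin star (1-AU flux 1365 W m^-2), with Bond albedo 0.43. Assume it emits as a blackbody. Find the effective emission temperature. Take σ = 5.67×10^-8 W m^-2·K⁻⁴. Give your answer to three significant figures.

By the inverse-square law, S = 1365/4.94² = 55.93 W m^-2.
Averaging over the sphere, the absorbed flux is S(1−α)/4 = 7.971 W m^-2.
In equilibrium σT⁴ equals this, so T = 108.9 K.

109 K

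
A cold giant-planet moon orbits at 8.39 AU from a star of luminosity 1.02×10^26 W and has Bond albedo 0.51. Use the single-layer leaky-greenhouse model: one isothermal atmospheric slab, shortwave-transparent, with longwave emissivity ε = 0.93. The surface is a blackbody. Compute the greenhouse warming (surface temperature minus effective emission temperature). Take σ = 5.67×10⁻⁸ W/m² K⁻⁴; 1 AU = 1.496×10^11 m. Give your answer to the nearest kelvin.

d = 8.39 × 1.496×10^11 m = 1.255×10^12 m.
Spreading L over a sphere of radius d: S = 1.02×10^26/(4π·1.26×10^12²) = 5.152 W/m².
The planet radiates to space at T_e = [S(1−α)/(4σ)]^(1/4) = 57.76 K.
Surface balance with a leaky layer gives σT_s⁴ = σT_e⁴·2/(2−ε), so T_s = T_e·[2/(2−0.93)]^(1/4) = 67.54 K.
T_s − T_e = 67.54 − 57.76 = 9.777 K.

10 K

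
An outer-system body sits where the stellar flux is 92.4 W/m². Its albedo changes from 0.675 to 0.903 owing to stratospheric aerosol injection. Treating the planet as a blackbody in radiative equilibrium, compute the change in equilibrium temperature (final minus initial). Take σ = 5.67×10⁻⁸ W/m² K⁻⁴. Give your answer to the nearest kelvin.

With α = 0.675, T₁ = 107.3 K.
After:  T₂ = [92.40·0.097/(4σ)]^(1/4) = 79.29 K.
Change: 79.29 − 107.3 = -27.98 K.

-28 kelvin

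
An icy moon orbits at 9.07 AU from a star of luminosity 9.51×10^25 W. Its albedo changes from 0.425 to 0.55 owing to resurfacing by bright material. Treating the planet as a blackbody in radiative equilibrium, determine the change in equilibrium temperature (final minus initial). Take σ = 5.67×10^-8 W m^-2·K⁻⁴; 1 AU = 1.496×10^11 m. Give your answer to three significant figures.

d = 9.07 × 1.496×10^11 m = 1.357×10^12 m.
Flux at the orbit: S = L/(4πd²) = 9.51×10^25/(4π·(1.36×10^12)²) = 4.110 W m^-2.
Before: T₁ = [4.110·0.575/(4σ)]^(1/4) = 56.82 K.
With α = 0.55, T₂ = 53.44 K.
ΔT = T₂ − T₁ = -3.377 K.

-3.38 K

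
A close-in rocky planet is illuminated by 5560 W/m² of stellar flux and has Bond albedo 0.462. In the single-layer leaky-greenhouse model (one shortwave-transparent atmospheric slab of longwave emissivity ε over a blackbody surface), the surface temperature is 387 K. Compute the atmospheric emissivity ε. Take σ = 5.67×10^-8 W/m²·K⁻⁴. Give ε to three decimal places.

0.824

First, T_e = [5560·(1−0.462)/(4σ)]^(1/4) = 338.9 K.
Since (2−ε)/2 = (T_e/T_s)⁴ = 0.5880, ε = 0.8240.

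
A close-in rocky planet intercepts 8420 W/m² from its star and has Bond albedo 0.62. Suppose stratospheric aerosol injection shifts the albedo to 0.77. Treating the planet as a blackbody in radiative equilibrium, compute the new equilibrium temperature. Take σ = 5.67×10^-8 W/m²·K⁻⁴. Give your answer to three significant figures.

304 K

T₂ = [S(1−α₂)/(4σ)]^(1/4) = [8420·0.23/(4σ)]^(1/4) = 304.0 K.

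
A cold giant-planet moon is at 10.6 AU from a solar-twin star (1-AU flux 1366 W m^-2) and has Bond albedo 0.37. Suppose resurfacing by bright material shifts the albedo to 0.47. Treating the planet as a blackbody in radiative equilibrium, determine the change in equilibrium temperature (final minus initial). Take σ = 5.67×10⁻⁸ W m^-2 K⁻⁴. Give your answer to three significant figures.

-3.22 K

Flux at the orbit: S = 1366/(10.6)² = 12.16 W m^-2.
Before: T₁ = [12.16·0.63/(4σ)]^(1/4) = 76.23 K.
With α = 0.47, T₂ = 73.01 K.
Change: 73.01 − 76.23 = -3.224 K.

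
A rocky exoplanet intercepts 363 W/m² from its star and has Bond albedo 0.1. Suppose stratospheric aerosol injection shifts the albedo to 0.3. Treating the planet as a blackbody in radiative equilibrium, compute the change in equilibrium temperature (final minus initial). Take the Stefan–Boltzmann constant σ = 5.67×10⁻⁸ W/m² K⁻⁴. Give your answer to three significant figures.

-11.9 K

With α = 0.1, T₁ = 194.8 K.
After:  T₂ = [363.0·0.7/(4σ)]^(1/4) = 183.0 K.
Change: 183.0 − 194.8 = -11.86 K.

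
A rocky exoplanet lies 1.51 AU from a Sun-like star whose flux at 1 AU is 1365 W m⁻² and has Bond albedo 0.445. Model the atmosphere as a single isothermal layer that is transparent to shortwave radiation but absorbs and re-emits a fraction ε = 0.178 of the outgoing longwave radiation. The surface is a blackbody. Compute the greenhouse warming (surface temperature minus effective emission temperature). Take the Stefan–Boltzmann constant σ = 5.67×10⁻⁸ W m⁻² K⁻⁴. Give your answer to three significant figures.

4.61 kelvin

Flux at the orbit: S = 1365/(1.51)² = 598.7 W m⁻².
At the top of the atmosphere, σT_e⁴ = S(1−α)/4 = 83.06 W m⁻², giving T_e = 195.6 K.
Surface balance with a leaky layer gives σT_s⁴ = σT_e⁴·2/(2−ε), so T_s = T_e·[2/(2−0.178)]^(1/4) = 200.3 K.
Greenhouse warming: T_s − T_e = 4.613 K.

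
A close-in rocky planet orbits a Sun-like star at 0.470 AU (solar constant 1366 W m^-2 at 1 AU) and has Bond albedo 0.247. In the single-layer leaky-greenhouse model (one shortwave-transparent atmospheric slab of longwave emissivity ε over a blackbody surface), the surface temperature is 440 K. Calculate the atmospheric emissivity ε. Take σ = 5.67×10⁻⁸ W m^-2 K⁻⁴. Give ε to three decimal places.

Flux at the orbit: S = 1366/(0.470)² = 6184 W m^-2.
Effective temperature: T_e = [S(1−α)/(4σ)]^(1/4) = 378.5 K.
Since (2−ε)/2 = (T_e/T_s)⁴ = 0.5478, ε = 0.9045.

0.904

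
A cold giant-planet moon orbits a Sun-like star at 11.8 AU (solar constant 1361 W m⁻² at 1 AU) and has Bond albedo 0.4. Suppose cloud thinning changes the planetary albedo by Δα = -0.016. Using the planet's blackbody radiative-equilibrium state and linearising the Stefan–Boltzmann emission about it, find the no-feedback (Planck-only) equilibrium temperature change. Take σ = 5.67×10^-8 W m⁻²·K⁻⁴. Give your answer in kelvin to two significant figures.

By the inverse-square law, S = 1361/11.8² = 9.774 W m⁻².
Unperturbed T_e = [9.774·(1−0.4)/(4σ)]^¼ = 71.31 K.
The change in absorbed flux is Δ[S(1−α)/4] = −SΔα/4 = 0.03910 W m⁻².
Linearising σT⁴ gives d(σT⁴)/dT = 4σT_e³ = 0.08224 W m⁻² per K.
So ΔT₀ = 0.03910/0.08224 = 0.475 K.

0.48 K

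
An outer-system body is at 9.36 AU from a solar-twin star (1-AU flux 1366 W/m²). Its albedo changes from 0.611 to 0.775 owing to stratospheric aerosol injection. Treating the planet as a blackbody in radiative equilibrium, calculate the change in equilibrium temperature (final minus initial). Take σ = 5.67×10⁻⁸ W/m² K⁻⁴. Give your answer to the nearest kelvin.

Irradiance scales as 1/d², so S = 1366 W/m² × (1/9.36)² = 15.59 W/m².
Initial: T₁ = [S(1−0.611)/(4σ)]^(1/4) = 71.91 K.
With α = 0.775, T₂ = 62.71 K.
ΔT = T₂ − T₁ = -9.199 K.

-9 K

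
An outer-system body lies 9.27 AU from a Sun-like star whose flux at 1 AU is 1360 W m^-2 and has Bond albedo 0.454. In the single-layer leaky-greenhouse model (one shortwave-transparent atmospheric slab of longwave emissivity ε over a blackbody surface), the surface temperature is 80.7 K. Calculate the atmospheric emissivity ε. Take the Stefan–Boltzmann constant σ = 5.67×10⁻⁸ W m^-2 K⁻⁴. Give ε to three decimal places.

Flux at the orbit: S = 1360/(9.27)² = 15.83 W m^-2.
TOA balance gives T_e = 78.57 K.
T_s⁴ = T_e⁴·2/(2−ε) → ε = 2 − 2(T_e/T_s)⁴ = 2 − 2·(78.57/80.7)⁴ = 0.2033.

0.203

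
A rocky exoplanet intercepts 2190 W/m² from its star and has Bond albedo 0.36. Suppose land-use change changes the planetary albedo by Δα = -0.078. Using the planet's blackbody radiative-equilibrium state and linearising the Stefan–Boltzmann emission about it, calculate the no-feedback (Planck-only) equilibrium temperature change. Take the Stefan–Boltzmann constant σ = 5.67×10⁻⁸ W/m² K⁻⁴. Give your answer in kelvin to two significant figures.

8.5 K

The baseline emission temperature is T_e = 280.4 K.
TOA radiative forcing: ΔF = −S·Δα/4 = −2190·(-0.078)/4 = 42.70 W/m².
Linearising σT⁴ gives d(σT⁴)/dT = 4σT_e³ = 4.999 W/m² per K.
Hence the no-feedback warming is ΔF/(4σT_e³) = 8.54 K.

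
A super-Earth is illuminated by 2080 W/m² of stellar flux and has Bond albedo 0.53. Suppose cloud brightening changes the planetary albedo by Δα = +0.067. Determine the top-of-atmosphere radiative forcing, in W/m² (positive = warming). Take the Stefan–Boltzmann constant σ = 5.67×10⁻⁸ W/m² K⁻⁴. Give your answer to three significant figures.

-34.8 W/m²

ΔF = −(S/4)Δα = −(2080/4)×(+0.067) = -34.84 W/m².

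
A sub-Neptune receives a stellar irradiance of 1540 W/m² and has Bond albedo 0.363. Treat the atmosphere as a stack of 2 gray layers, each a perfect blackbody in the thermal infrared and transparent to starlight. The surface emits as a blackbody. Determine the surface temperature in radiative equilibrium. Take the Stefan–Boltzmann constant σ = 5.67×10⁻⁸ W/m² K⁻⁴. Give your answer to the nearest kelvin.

OLR = S(1−α)/4 = 245.2 W/m²; the top layer radiates at T_e = 256.5 K.
With N = 2 opaque layers, T_s = (N+1)^(1/4)·T_e = 3^(1/4)·256.5 = 337.5 K.

338 K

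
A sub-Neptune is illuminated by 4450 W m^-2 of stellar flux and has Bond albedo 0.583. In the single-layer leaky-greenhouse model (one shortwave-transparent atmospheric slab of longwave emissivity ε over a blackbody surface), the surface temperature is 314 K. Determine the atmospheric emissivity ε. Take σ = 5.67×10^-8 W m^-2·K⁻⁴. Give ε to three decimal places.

TOA balance gives T_e = 300.8 K.
T_s⁴ = T_e⁴·2/(2−ε) → ε = 2 − 2(T_e/T_s)⁴ = 2 − 2·(300.8/314)⁴ = 0.3167.

0.317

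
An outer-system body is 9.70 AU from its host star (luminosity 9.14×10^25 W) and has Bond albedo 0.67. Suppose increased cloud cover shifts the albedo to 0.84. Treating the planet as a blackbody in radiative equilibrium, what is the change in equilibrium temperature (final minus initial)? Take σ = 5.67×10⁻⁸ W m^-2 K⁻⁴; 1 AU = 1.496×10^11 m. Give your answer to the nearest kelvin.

-8 K

Orbital distance: d = 9.70 AU = 1.451×10^12 m.
S = L/(4πd²) = 3.454 W m^-2.
With α = 0.67, T₁ = 47.35 K.
Final:   T₂ = [S(1−0.84)/(4σ)]^(1/4) = 39.51 K.
ΔT = T₂ − T₁ = -7.838 K.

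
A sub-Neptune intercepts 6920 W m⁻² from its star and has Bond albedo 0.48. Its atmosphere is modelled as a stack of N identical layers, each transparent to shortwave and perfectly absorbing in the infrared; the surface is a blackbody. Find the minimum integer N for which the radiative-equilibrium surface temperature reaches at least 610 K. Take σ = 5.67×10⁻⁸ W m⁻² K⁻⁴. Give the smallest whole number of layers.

8

OLR = S(1−α)/4 = 899.6 W m⁻²; the top layer radiates at T_e = 354.9 K.
Need (N+1)T_e⁴ ≥ T_s⁴, i.e. N+1 ≥ (610/354.9)⁴ = 8.727.
The minimum whole number is N = 8.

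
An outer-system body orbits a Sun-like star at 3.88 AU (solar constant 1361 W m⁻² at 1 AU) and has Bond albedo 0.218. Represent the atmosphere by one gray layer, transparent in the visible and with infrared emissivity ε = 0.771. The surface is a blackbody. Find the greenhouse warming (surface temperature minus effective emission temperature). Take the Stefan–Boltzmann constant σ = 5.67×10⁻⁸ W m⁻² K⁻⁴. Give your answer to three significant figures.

Irradiance scales as 1/d², so S = 1361 W m⁻² × (1/3.88)² = 90.41 W m⁻².
Effective emission temperature (TOA balance): σT_e⁴ = S(1−α)/4 = 17.67 W m⁻² → T_e = 132.9 K.
For a single slab of emissivity ε, T_s⁴ = 2T_e⁴/(2−ε); thus T_s = 132.9·(1.627)^(1/4) = 150.1 K.
The atmosphere warms the surface by 17.20 K.

17.2 K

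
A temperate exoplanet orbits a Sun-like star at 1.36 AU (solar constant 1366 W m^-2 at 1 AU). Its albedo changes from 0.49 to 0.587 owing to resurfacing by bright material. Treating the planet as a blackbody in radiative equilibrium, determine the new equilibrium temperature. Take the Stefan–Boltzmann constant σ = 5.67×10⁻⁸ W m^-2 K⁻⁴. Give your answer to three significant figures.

Flux at the orbit: S = 1366/(1.36)² = 738.5 W m^-2.
T₂ = [S(1−α₂)/(4σ)]^(1/4) = [738.5·0.413/(4σ)]^(1/4) = 191.5 K.

192 K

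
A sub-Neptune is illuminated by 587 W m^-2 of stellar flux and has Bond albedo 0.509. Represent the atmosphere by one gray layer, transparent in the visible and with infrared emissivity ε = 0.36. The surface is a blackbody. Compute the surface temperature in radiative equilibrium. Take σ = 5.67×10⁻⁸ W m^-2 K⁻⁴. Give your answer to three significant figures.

198 K

Effective emission temperature (TOA balance): σT_e⁴ = S(1−α)/4 = 72.05 W m^-2 → T_e = 188.8 K.
Surface balance with a leaky layer gives σT_s⁴ = σT_e⁴·2/(2−ε), so T_s = T_e·[2/(2−0.36)]^(1/4) = 198.4 K.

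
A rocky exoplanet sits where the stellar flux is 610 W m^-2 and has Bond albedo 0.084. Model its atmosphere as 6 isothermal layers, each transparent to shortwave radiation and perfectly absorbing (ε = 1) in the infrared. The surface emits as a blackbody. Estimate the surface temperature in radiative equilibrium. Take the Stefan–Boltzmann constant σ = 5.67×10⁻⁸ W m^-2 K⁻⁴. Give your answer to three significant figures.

OLR = S(1−α)/4 = 139.7 W m^-2; the top layer radiates at T_e = 222.8 K.
For an N-layer opaque stack, T_s⁴ = (N+1)T_e⁴, hence T_s = (7)^(1/4)×222.8 K = 362.4 K.

362 K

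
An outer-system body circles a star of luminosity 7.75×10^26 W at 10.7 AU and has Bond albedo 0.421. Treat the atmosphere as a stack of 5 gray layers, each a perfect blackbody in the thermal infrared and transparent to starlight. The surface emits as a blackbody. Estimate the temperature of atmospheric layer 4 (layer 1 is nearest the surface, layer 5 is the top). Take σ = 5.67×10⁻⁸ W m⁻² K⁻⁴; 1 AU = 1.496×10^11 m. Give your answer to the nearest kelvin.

Orbital distance: d = 10.7 AU = 1.601×10^12 m.
Spreading L over a sphere of radius d: S = 7.75×10^26/(4π·1.60×10^12²) = 24.07 W m⁻².
The effective emission temperature is T_e = [S(1−α)/(4σ)]^¼ = 88.54 K.
The net upward flux σT_e⁴ is constant between every pair of levels, so T_k⁴ = (N+1−k)T_e⁴.
With k = 4: T_4 = (5+1−4)^¼·88.54 K = 105.3 K.

105 K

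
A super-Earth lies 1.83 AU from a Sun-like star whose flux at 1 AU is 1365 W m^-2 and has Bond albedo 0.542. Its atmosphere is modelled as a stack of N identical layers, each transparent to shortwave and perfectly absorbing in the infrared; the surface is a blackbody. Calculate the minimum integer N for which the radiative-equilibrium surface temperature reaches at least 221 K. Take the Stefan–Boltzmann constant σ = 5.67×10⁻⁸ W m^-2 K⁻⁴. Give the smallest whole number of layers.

Flux at the orbit: S = 1365/(1.83)² = 407.6 W m^-2.
OLR = S(1−α)/4 = 46.67 W m^-2; the top layer radiates at T_e = 169.4 K.
Since T_s⁴ = (N+1)T_e⁴, we need N ≥ (T_s/T_e)⁴ − 1 = 1.898.
Rounding up, N = 2.

2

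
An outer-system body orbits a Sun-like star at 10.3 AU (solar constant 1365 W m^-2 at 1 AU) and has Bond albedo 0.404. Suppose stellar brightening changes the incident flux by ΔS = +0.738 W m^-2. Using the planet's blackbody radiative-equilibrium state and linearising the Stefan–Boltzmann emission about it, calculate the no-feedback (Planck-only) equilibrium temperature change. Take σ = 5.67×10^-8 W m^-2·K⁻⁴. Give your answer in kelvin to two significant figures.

1.1 kelvin

Flux at the orbit: S = 1365/(10.3)² = 12.87 W m^-2.
Reference equilibrium: T_e = [S(1−α)/(4σ)]^(1/4) = 76.25 K.
Only a fraction (1−α) is absorbed and it's spread over 4πR², so ΔF = (1−α)ΔS/4 = 0.1100 W m^-2.
The Planck feedback parameter is 4σT_e³ = 0.1006 W m^-2/K.
So ΔT₀ = 0.1100/0.1006 = 1.09 K.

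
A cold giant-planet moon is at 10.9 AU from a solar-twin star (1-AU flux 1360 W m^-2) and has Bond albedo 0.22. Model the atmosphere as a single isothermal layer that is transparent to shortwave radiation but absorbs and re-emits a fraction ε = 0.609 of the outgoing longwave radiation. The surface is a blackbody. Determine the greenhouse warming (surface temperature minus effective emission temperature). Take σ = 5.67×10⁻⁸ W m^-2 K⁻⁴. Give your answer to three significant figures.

7.53 K

By the inverse-square law, S = 1360/10.9² = 11.45 W m^-2.
At the top of the atmosphere, σT_e⁴ = S(1−α)/4 = 2.232 W m^-2, giving T_e = 79.21 K.
For a single slab of emissivity ε, T_s⁴ = 2T_e⁴/(2−ε); thus T_s = 79.21·(1.438)^(1/4) = 86.74 K.
The atmosphere warms the surface by 7.527 K.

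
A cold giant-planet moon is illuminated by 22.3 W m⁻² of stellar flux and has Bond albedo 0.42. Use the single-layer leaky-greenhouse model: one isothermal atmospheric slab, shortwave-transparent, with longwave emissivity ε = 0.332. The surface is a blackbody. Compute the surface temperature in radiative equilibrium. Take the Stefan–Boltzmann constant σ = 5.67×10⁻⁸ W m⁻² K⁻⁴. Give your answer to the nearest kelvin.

Effective emission temperature (TOA balance): σT_e⁴ = S(1−α)/4 = 3.234 W m⁻² → T_e = 86.90 K.
Surface balance with a leaky layer gives σT_s⁴ = σT_e⁴·2/(2−ε), so T_s = T_e·[2/(2−0.332)]^(1/4) = 90.93 K.

91 K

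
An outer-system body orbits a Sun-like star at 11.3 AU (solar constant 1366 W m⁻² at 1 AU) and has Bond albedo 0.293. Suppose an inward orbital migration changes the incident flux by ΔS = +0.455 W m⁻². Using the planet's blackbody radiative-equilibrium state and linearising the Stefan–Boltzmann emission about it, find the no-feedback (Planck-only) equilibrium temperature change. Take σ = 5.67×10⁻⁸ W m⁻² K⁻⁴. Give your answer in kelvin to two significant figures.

0.81 kelvin

By the inverse-square law, S = 1366/11.3² = 10.70 W m⁻².
Unperturbed T_e = [10.70·(1−0.293)/(4σ)]^¼ = 75.99 K.
Only a fraction (1−α) is absorbed and it's spread over 4πR², so ΔF = (1−α)ΔS/4 = 0.08042 W m⁻².
Planck response: λ_P = 4σT_e³ = 4·5.67×10⁻⁸·(75.99)³ = 0.09953 W m⁻²/K.
Hence the no-feedback warming is ΔF/(4σT_e³) = 0.808 K.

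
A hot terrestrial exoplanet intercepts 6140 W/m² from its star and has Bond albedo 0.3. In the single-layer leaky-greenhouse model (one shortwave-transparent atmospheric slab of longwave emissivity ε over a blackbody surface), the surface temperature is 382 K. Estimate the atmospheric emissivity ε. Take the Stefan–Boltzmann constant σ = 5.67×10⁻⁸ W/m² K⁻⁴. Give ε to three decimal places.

First, T_e = [6140·(1−0.3)/(4σ)]^(1/4) = 371.0 K.
T_s⁴ = T_e⁴·2/(2−ε) → ε = 2 − 2(T_e/T_s)⁴ = 2 − 2·(371.0/382)⁴ = 0.2201.

0.220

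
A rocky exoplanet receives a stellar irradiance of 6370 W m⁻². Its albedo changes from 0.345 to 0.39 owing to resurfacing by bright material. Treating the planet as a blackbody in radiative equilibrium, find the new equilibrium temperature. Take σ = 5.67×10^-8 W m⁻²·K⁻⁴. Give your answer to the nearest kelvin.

With the new albedo, S(1−α₂)/4 = 971.4 W m⁻², so T₂ = 361.8 K.

362 kelvin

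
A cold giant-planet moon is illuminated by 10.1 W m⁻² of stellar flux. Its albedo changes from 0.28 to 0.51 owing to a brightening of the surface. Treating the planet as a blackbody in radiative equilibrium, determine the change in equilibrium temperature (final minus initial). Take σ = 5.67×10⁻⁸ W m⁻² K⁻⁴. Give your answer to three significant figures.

Initial: T₁ = [S(1−0.28)/(4σ)]^(1/4) = 75.25 K.
After:  T₂ = [10.10·0.49/(4σ)]^(1/4) = 68.35 K.
ΔT = T₂ − T₁ = -6.902 K.

-6.90 kelvin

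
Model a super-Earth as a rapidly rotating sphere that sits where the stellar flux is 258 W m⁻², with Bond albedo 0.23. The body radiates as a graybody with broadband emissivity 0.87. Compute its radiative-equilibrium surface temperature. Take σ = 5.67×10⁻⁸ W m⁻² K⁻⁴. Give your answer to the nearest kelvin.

Absorbed flux (global mean): S(1−α)/4 = 258.0·0.77/4 = 49.66 W m⁻².
Radiative balance εσT⁴ = 49.66 gives T = [49.66/(0.87·σ)]^(1/4) = 178.1 K.

178 K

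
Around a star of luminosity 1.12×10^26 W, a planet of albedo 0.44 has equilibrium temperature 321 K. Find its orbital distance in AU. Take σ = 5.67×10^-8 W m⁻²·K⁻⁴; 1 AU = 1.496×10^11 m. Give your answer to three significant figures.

Required flux: S = 4σT⁴/(1−α) = 4300 W m⁻².
From L = 4πd²S, d = √(1.12×10^26/(4π·4300)) = 4.553×10^10 m = 0.3043 AU.

0.304 AU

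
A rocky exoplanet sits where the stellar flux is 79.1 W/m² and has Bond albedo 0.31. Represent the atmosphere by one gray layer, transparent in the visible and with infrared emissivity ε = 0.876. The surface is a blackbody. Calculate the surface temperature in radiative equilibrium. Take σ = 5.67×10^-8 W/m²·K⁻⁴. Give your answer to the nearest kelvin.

Effective emission temperature (TOA balance): σT_e⁴ = S(1−α)/4 = 13.64 W/m² → T_e = 124.6 K.
For a single slab of emissivity ε, T_s⁴ = 2T_e⁴/(2−ε); thus T_s = 124.6·(1.779)^(1/4) = 143.9 K.

144 K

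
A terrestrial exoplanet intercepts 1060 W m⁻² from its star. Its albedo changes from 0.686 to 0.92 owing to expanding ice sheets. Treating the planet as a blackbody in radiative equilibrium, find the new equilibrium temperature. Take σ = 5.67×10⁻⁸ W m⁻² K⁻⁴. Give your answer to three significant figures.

139 K

T₂ = [S(1−α₂)/(4σ)]^(1/4) = [1060·0.08/(4σ)]^(1/4) = 139.1 K.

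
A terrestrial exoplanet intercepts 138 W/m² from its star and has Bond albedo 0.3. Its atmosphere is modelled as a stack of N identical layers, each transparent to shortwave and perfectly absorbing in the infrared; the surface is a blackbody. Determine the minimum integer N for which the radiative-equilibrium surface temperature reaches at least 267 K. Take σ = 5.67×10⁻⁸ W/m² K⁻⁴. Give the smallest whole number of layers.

OLR = S(1−α)/4 = 24.15 W/m²; the top layer radiates at T_e = 143.7 K.
Need (N+1)T_e⁴ ≥ T_s⁴, i.e. N+1 ≥ (267/143.7)⁴ = 11.932.
The minimum whole number is N = 11.

11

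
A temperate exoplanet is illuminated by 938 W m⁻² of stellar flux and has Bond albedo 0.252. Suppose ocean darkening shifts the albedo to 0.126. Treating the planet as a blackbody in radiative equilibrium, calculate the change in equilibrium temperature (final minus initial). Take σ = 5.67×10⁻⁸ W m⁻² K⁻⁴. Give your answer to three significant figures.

With α = 0.252, T₁ = 235.8 K.
After:  T₂ = [938.0·0.874/(4σ)]^(1/4) = 245.2 K.
Change: 245.2 − 235.8 = 9.360 K.

9.36 kelvin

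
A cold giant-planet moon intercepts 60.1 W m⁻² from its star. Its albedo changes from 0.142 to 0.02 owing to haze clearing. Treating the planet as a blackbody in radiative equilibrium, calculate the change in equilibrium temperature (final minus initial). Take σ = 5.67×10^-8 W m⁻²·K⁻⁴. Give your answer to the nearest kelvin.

Initial: T₁ = [S(1−0.142)/(4σ)]^(1/4) = 122.8 K.
Final:   T₂ = [S(1−0.02)/(4σ)]^(1/4) = 126.9 K.
Change: 126.9 − 122.8 = 4.150 K.

4 kelvin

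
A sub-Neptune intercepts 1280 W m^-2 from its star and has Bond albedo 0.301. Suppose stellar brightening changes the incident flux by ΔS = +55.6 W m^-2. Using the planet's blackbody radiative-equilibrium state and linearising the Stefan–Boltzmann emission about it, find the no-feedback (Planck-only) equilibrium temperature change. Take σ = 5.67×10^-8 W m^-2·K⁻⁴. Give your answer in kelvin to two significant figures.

2.7 K

Reference equilibrium: T_e = [S(1−α)/(4σ)]^(1/4) = 250.6 K.
TOA radiative forcing: ΔF = (1−α)ΔS/4 = 0.699·(+55.6)/4 = 9.716 W m^-2.
Linearising σT⁴ gives d(σT⁴)/dT = 4σT_e³ = 3.570 W m^-2 per K.
ΔT₀ = ΔF/λ_P = 9.716/3.570 = 2.72 K.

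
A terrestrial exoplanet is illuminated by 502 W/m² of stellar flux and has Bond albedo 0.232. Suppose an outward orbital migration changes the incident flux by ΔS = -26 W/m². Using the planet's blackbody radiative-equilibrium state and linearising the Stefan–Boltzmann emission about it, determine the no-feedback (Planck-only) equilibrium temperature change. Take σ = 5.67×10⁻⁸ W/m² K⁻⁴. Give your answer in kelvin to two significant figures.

Reference equilibrium: T_e = [S(1−α)/(4σ)]^(1/4) = 203.1 K.
Only a fraction (1−α) is absorbed and it's spread over 4πR², so ΔF = (1−α)ΔS/4 = -4.992 W/m².
The Planck feedback parameter is 4σT_e³ = 1.899 W/m²/K.
So ΔT₀ = -4.992/1.899 = -2.63 K.

-2.6 K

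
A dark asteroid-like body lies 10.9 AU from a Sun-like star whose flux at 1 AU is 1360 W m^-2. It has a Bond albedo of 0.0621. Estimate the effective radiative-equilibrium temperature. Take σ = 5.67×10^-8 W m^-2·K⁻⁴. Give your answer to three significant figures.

Flux at the orbit: S = 1360/(10.9)² = 11.45 W m^-2.
Absorbed flux (global mean): S(1−α)/4 = 11.45·0.938/4 = 2.684 W m^-2.
In equilibrium σT⁴ equals this, so T = 82.95 K.

82.9 K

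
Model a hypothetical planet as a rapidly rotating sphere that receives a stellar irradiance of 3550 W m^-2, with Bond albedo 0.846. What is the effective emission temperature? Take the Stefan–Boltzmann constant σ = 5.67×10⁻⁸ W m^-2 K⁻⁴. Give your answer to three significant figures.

222 K

The planet absorbs (1−α)S over its disc πR² and re-emits over 4πR², so the mean absorbed flux is (1−0.846)·3550/4 = 136.7 W m^-2.
In equilibrium σT⁴ equals this, so T = 221.6 K.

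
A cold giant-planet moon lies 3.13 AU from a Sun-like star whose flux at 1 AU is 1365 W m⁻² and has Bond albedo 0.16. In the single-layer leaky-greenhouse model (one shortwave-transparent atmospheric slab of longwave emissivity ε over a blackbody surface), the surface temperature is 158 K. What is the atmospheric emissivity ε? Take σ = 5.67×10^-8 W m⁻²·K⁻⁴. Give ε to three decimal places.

0.344

Irradiance scales as 1/d², so S = 1365 W m⁻² × (1/3.13)² = 139.3 W m⁻².
TOA balance gives T_e = 150.7 K.
Since (2−ε)/2 = (T_e/T_s)⁴ = 0.8280, ε = 0.3439.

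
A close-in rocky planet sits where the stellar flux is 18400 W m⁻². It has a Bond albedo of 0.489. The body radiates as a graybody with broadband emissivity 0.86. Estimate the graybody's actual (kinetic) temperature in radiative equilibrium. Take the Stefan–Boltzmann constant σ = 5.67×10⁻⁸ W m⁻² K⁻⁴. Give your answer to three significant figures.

Averaging over the sphere, the absorbed flux is S(1−α)/4 = 2351 W m⁻².
Equating to εσT⁴ with ε = 0.86: T = (2351/0.86σ)^(1/4) = 468.6 K.

469 kelvin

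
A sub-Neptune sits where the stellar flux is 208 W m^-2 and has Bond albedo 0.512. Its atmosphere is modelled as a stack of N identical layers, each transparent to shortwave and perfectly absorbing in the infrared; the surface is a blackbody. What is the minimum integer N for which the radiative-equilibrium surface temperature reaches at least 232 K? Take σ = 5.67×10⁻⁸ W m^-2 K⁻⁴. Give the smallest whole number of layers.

The effective emission temperature is T_e = [S(1−α)/(4σ)]^¼ = 145.4 K.
T_s = (N+1)^(1/4)·T_e ≥ 232 K requires N+1 ≥ (T_s/T_e)⁴ = (232/145.4)⁴ = 6.473.
Rounding up, N = 6.

6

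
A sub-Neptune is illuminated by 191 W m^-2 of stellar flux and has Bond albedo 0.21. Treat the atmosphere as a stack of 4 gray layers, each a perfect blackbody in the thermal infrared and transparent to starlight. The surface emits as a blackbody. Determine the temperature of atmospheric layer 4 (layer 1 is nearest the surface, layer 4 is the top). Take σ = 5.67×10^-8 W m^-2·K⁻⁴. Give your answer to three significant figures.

The effective emission temperature is T_e = [S(1−α)/(4σ)]^¼ = 160.6 K.
In the N-layer model, layer k (counted from the surface) has T_k = (N+1−k)^(1/4)·T_e.
T_4 = (1)^(1/4)·160.6 = 160.6 K.

161 K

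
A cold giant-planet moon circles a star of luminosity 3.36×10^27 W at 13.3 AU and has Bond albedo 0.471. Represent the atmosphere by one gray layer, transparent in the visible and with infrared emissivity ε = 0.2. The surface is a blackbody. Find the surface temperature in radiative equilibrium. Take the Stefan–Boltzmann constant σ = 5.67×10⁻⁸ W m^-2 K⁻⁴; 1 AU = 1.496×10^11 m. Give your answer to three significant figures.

d = 13.3 × 1.496×10^11 m = 1.990×10^12 m.
Flux at the orbit: S = L/(4πd²) = 3.36×10^27/(4π·(1.99×10^12)²) = 67.54 W m^-2.
The planet radiates to space at T_e = [S(1−α)/(4σ)]^(1/4) = 112.0 K.
The surface balance (absorbed SW + ε·downward IR = σT_s⁴) with T_a⁴ = T_s⁴/2 reduces to T_s = T_e·[2/(2−ε)]^¼ = 115.0 K.

115 K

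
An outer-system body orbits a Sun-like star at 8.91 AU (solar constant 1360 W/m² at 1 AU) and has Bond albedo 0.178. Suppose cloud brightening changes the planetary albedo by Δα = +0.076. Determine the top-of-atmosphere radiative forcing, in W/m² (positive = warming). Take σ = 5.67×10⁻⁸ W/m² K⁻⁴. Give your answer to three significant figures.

-0.325 W/m²

By the inverse-square law, S = 1360/8.91² = 17.13 W/m².
TOA radiative forcing: ΔF = −S·Δα/4 = −17.13·(+0.076)/4 = -0.3255 W/m².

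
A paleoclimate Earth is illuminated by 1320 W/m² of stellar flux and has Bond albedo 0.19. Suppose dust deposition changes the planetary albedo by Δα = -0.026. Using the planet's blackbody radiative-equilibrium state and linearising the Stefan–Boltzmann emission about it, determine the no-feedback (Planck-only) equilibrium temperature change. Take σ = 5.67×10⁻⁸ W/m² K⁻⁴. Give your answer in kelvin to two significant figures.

Reference equilibrium: T_e = [S(1−α)/(4σ)]^(1/4) = 262.0 K.
The change in absorbed flux is Δ[S(1−α)/4] = −SΔα/4 = 8.580 W/m².
Linearising σT⁴ gives d(σT⁴)/dT = 4σT_e³ = 4.080 W/m² per K.
So ΔT₀ = 8.580/4.080 = 2.10 K.

2.1 kelvin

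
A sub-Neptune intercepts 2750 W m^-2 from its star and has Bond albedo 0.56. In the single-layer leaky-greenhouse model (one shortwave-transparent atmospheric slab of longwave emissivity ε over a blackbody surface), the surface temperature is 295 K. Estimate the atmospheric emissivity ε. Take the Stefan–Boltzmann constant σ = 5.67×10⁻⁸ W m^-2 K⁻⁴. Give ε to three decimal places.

TOA balance gives T_e = 270.3 K.
Inverting T_s⁴ = 2T_e⁴/(2−ε): (T_e/T_s)⁴ = 0.7045, so ε = 2(1 − 0.7045) = 0.5911.

0.591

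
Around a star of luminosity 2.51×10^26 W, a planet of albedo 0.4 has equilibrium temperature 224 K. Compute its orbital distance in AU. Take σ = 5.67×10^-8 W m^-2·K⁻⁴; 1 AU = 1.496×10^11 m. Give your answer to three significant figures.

0.968 AU

Required flux: S = 4σT⁴/(1−α) = 951.7 W m^-2.
Then d = [L/(4πS)]^(1/2) = 1.449×10^11 m, i.e. 0.9684 AU.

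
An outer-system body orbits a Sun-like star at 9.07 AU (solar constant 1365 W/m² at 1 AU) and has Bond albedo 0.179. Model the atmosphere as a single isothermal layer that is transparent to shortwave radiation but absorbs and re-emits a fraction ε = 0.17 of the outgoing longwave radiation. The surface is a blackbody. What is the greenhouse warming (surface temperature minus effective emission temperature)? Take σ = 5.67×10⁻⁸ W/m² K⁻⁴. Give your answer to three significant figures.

1.98 K

Flux at the orbit: S = 1365/(9.07)² = 16.59 W/m².
The planet radiates to space at T_e = [S(1−α)/(4σ)]^(1/4) = 88.03 K.
Surface balance with a leaky layer gives σT_s⁴ = σT_e⁴·2/(2−ε), so T_s = T_e·[2/(2−0.17)]^(1/4) = 90.01 K.
Greenhouse warming: T_s − T_e = 1.977 K.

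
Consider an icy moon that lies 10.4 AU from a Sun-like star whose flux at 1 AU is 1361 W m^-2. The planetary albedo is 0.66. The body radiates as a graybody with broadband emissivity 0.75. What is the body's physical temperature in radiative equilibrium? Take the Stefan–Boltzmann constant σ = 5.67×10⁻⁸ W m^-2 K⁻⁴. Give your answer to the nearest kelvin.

71 kelvin

Irradiance scales as 1/d², so S = 1361 W m^-2 × (1/10.4)² = 12.58 W m^-2.
Averaging over the sphere, the absorbed flux is S(1−α)/4 = 1.070 W m^-2.
Radiative balance εσT⁴ = 1.070 gives T = [1.070/(0.75·σ)]^(1/4) = 70.82 K.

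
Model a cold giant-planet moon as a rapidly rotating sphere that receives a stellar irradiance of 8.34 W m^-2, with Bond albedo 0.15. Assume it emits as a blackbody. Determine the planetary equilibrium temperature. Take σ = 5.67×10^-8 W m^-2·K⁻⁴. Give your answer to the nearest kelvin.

75 K

Absorbed flux (global mean): S(1−α)/4 = 8.340·0.85/4 = 1.772 W m^-2.
Balancing against σT⁴: T = (1.772/5.67×10⁻⁸)^(1/4) = 74.77 K.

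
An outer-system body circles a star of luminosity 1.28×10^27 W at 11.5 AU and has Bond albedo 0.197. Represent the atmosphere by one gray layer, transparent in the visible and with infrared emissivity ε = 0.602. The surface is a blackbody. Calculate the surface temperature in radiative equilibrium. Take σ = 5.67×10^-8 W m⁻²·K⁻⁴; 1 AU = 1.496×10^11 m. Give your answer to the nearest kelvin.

115 K

Orbital distance: d = 11.5 AU = 1.720×10^12 m.
Spreading L over a sphere of radius d: S = 1.28×10^27/(4π·1.72×10^12²) = 34.41 W m⁻².
The planet radiates to space at T_e = [S(1−α)/(4σ)]^(1/4) = 105.1 K.
The surface balance (absorbed SW + ε·downward IR = σT_s⁴) with T_a⁴ = T_s⁴/2 reduces to T_s = T_e·[2/(2−ε)]^¼ = 114.9 K.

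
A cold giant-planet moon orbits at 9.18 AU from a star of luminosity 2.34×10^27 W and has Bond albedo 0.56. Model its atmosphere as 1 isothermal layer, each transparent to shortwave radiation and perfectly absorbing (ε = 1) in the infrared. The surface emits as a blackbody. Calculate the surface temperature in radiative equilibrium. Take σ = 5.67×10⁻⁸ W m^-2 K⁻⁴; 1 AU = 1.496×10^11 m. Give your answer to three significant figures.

140 K

Orbital distance: d = 9.18 AU = 1.373×10^12 m.
Spreading L over a sphere of radius d: S = 2.34×10^27/(4π·1.37×10^12²) = 98.73 W m^-2.
The effective emission temperature is T_e = [S(1−α)/(4σ)]^¼ = 117.6 K.
With N = 1 opaque layers, T_s = (N+1)^(1/4)·T_e = 2^(1/4)·117.6 = 139.9 K.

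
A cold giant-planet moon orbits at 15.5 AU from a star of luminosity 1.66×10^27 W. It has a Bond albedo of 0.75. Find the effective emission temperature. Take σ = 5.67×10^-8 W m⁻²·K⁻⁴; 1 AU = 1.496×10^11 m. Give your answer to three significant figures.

Orbital distance: d = 15.5 AU = 2.319×10^12 m.
Flux at the orbit: S = L/(4πd²) = 1.66×10^27/(4π·(2.32×10^12)²) = 24.57 W m⁻².
Absorbed flux (global mean): S(1−α)/4 = 24.57·0.25/4 = 1.536 W m⁻².
In equilibrium σT⁴ equals this, so T = 72.14 K.

72.1 K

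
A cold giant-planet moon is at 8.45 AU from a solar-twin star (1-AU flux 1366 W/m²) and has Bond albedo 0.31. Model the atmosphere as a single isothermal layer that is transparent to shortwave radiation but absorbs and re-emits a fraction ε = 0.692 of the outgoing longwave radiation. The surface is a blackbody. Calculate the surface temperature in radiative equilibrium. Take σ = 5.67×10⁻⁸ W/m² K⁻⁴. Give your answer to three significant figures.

Irradiance scales as 1/d², so S = 1366 W/m² × (1/8.45)² = 19.13 W/m².
At the top of the atmosphere, σT_e⁴ = S(1−α)/4 = 3.300 W/m², giving T_e = 87.34 K.
Surface balance with a leaky layer gives σT_s⁴ = σT_e⁴·2/(2−ε), so T_s = T_e·[2/(2−0.692)]^(1/4) = 97.13 K.

97.1 kelvin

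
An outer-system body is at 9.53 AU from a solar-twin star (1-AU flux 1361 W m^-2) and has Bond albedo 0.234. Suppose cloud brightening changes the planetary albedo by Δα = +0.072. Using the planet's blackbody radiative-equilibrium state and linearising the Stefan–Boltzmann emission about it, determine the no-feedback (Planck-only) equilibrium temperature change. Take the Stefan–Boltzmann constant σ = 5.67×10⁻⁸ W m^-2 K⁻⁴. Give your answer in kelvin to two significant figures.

Irradiance scales as 1/d², so S = 1361 W m^-2 × (1/9.53)² = 14.99 W m^-2.
Reference equilibrium: T_e = [S(1−α)/(4σ)]^(1/4) = 84.35 K.
ΔF = −(S/4)Δα = −(14.99/4)×(+0.072) = -0.2697 W m^-2.
Planck response: λ_P = 4σT_e³ = 4·5.67×10⁻⁸·(84.35)³ = 0.1361 W m^-2/K.
ΔT₀ = ΔF/λ_P = -0.2697/0.1361 = -1.98 K.

-2.0 kelvin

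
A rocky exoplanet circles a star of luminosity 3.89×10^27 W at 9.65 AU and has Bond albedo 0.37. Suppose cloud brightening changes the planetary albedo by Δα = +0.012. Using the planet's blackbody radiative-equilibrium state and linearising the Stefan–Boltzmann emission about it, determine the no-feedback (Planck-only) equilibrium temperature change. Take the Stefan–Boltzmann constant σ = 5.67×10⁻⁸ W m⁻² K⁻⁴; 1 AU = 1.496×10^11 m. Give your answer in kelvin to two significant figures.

d = 9.65 × 1.496×10^11 m = 1.444×10^12 m.
Spreading L over a sphere of radius d: S = 3.89×10^27/(4π·1.44×10^12²) = 148.5 W m⁻².
Reference equilibrium: T_e = [S(1−α)/(4σ)]^(1/4) = 142.5 K.
ΔF = −(S/4)Δα = −(148.5/4)×(+0.012) = -0.4456 W m⁻².
Linearising σT⁴ gives d(σT⁴)/dT = 4σT_e³ = 0.6566 W m⁻² per K.
So ΔT₀ = -0.4456/0.6566 = -0.679 K.

-0.68 K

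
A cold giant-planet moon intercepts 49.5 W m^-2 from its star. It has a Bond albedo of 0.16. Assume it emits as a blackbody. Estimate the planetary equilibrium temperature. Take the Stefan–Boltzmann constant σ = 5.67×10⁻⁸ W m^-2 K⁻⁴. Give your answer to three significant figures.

Absorbed flux (global mean): S(1−α)/4 = 49.50·0.84/4 = 10.39 W m^-2.
In equilibrium σT⁴ equals this, so T = 116.4 K.

116 kelvin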